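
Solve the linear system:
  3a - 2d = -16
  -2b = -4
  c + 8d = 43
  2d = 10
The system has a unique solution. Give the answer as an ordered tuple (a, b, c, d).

Form the augmented matrix and row-reduce:
  [ 3   0  0  -2  |  -16 ]
  [ 0  -2  0   0  |   -4 ]
  [ 0   0  1   8  |   43 ]
  [ 0   0  0   2  |   10 ]
ρ1 -> 1/3·ρ1
  [ 1   0  0  -2/3  |  -16/3 ]
  [ 0  -2  0     0  |     -4 ]
  [ 0   0  1     8  |     43 ]
  [ 0   0  0     2  |     10 ]
ρ2 -> -1/2·ρ2
  [ 1  0  0  -2/3  |  -16/3 ]
  [ 0  1  0     0  |      2 ]
  [ 0  0  1     8  |     43 ]
  [ 0  0  0     2  |     10 ]
ρ4 -> 1/2·ρ4
  [ 1  0  0  -2/3  |  -16/3 ]
  [ 0  1  0     0  |      2 ]
  [ 0  0  1     8  |     43 ]
  [ 0  0  0     1  |      5 ]
ρ3 -> ρ3 − 8·ρ4
  [ 1  0  0  -2/3  |  -16/3 ]
  [ 0  1  0     0  |      2 ]
  [ 0  0  1     0  |      3 ]
  [ 0  0  0     1  |      5 ]
ρ1 -> ρ1 + 2/3·ρ4
  [ 1  0  0  0  |  -2 ]
  [ 0  1  0  0  |   2 ]
  [ 0  0  1  0  |   3 ]
  [ 0  0  0  1  |   5 ]
Reading off the last column: a = -2, b = 2, c = 3, d = 5.

(-2, 2, 3, 5)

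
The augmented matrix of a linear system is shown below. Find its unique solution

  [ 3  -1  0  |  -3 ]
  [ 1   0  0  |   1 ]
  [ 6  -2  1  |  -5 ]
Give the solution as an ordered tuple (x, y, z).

(1, 6, 1)

R1 ← 1/3·R1
  [ 1  -1/3  0  |  -1 ]
  [ 1     0  0  |   1 ]
  [ 6    -2  1  |  -5 ]
R2 ← R2 − R1
  [ 1  -1/3  0  |  -1 ]
  [ 0   1/3  0  |   2 ]
  [ 6    -2  1  |  -5 ]
R3 ← R3 − 6·R1
  [ 1  -1/3  0  |  -1 ]
  [ 0   1/3  0  |   2 ]
  [ 0     0  1  |   1 ]
R2 ← 3·R2
  [ 1  -1/3  0  |  -1 ]
  [ 0     1  0  |   6 ]
  [ 0     0  1  |   1 ]
R1 ← R1 + 1/3·R2
  [ 1  0  0  |  1 ]
  [ 0  1  0  |  6 ]
  [ 0  0  1  |  1 ]
Reading off the last column: x = 1, y = 6, z = 1.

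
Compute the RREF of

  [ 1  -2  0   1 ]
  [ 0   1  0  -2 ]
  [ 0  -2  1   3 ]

ρ3 ← ρ3 + 2·ρ2
  [ 1  -2  0   1 ]
  [ 0   1  0  -2 ]
  [ 0   0  1  -1 ]
ρ1 ← ρ1 + 2·ρ2
  [ 1  0  0  -3 ]
  [ 0  1  0  -2 ]
  [ 0  0  1  -1 ]

[[1, 0, 0, -3], [0, 1, 0, -2], [0, 0, 1, -1]]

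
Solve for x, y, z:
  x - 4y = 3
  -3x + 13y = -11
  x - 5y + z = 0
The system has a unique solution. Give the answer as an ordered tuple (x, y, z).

(-5, -2, -5)

Form the augmented matrix and row-reduce:
  [  1  -4  0  |    3 ]
  [ -3  13  0  |  -11 ]
  [  1  -5  1  |    0 ]
R2 := R2 + 3·R1
  [ 1  -4  0  |   3 ]
  [ 0   1  0  |  -2 ]
  [ 1  -5  1  |   0 ]
R3 := R3 − R1
  [ 1  -4  0  |   3 ]
  [ 0   1  0  |  -2 ]
  [ 0  -1  1  |  -3 ]
R3 := R3 + R2
  [ 1  -4  0  |   3 ]
  [ 0   1  0  |  -2 ]
  [ 0   0  1  |  -5 ]
R1 := R1 + 4·R2
  [ 1  0  0  |  -5 ]
  [ 0  1  0  |  -2 ]
  [ 0  0  1  |  -5 ]
Reading off the last column: x = -5, y = -2, z = -5.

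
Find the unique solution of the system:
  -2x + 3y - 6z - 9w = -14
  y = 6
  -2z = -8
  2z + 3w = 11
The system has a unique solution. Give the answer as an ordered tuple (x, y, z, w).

(-1/2, 6, 4, 1)

Form the augmented matrix and row-reduce:
  [ -2  3  -6  -9  |  -14 ]
  [  0  1   0   0  |    6 ]
  [  0  0  -2   0  |   -8 ]
  [  0  0   2   3  |   11 ]
R1 := -1/2·R1
  [ 1  -3/2   3  9/2  |   7 ]
  [ 0     1   0    0  |   6 ]
  [ 0     0  -2    0  |  -8 ]
  [ 0     0   2    3  |  11 ]
R3 := -1/2·R3
  [ 1  -3/2  3  9/2  |   7 ]
  [ 0     1  0    0  |   6 ]
  [ 0     0  1    0  |   4 ]
  [ 0     0  2    3  |  11 ]
R4 := R4 − 2·R3
  [ 1  -3/2  3  9/2  |  7 ]
  [ 0     1  0    0  |  6 ]
  [ 0     0  1    0  |  4 ]
  [ 0     0  0    3  |  3 ]
R4 := 1/3·R4
  [ 1  -3/2  3  9/2  |  7 ]
  [ 0     1  0    0  |  6 ]
  [ 0     0  1    0  |  4 ]
  [ 0     0  0    1  |  1 ]
R1 := R1 − 9/2·R4
  [ 1  -3/2  3  0  |  5/2 ]
  [ 0     1  0  0  |    6 ]
  [ 0     0  1  0  |    4 ]
  [ 0     0  0  1  |    1 ]
R1 := R1 − 3·R3
  [ 1  -3/2  0  0  |  -19/2 ]
  [ 0     1  0  0  |      6 ]
  [ 0     0  1  0  |      4 ]
  [ 0     0  0  1  |      1 ]
R1 := R1 + 3/2·R2
  [ 1  0  0  0  |  -1/2 ]
  [ 0  1  0  0  |     6 ]
  [ 0  0  1  0  |     4 ]
  [ 0  0  0  1  |     1 ]
Reading off the last column: x = -1/2, y = 6, z = 4, w = 1.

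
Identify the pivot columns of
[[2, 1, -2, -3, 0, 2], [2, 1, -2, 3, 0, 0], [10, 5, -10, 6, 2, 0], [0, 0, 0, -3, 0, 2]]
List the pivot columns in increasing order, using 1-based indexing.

1, 4, 5, 6

ρ1 → 1/2·ρ1
  [  1  1/2   -1  -3/2  0  1 ]
  [  2    1   -2     3  0  0 ]
  [ 10    5  -10     6  2  0 ]
  [  0    0    0    -3  0  2 ]
ρ2 → ρ2 − 2·ρ1
  [  1  1/2   -1  -3/2  0   1 ]
  [  0    0    0     6  0  -2 ]
  [ 10    5  -10     6  2   0 ]
  [  0    0    0    -3  0   2 ]
ρ3 → ρ3 − 10·ρ1
  [ 1  1/2  -1  -3/2  0    1 ]
  [ 0    0   0     6  0   -2 ]
  [ 0    0   0    21  2  -10 ]
  [ 0    0   0    -3  0    2 ]
ρ2 → 1/6·ρ2
  [ 1  1/2  -1  -3/2  0     1 ]
  [ 0    0   0     1  0  -1/3 ]
  [ 0    0   0    21  2   -10 ]
  [ 0    0   0    -3  0     2 ]
ρ3 → ρ3 − 21·ρ2
  [ 1  1/2  -1  -3/2  0     1 ]
  [ 0    0   0     1  0  -1/3 ]
  [ 0    0   0     0  2    -3 ]
  [ 0    0   0    -3  0     2 ]
ρ4 → ρ4 + 3·ρ2
  [ 1  1/2  -1  -3/2  0     1 ]
  [ 0    0   0     1  0  -1/3 ]
  [ 0    0   0     0  2    -3 ]
  [ 0    0   0     0  0     1 ]
ρ3 → 1/2·ρ3
  [ 1  1/2  -1  -3/2  0     1 ]
  [ 0    0   0     1  0  -1/3 ]
  [ 0    0   0     0  1  -3/2 ]
  [ 0    0   0     0  0     1 ]
ρ3 → ρ3 + 3/2·ρ4
  [ 1  1/2  -1  -3/2  0     1 ]
  [ 0    0   0     1  0  -1/3 ]
  [ 0    0   0     0  1     0 ]
  [ 0    0   0     0  0     1 ]
ρ2 → ρ2 + 1/3·ρ4
  [ 1  1/2  -1  -3/2  0  1 ]
  [ 0    0   0     1  0  0 ]
  [ 0    0   0     0  1  0 ]
  [ 0    0   0     0  0  1 ]
ρ1 → ρ1 − ρ4
  [ 1  1/2  -1  -3/2  0  0 ]
  [ 0    0   0     1  0  0 ]
  [ 0    0   0     0  1  0 ]
  [ 0    0   0     0  0  1 ]
ρ1 → ρ1 + 3/2·ρ2
  [ 1  1/2  -1  0  0  0 ]
  [ 0    0   0  1  0  0 ]
  [ 0    0   0  0  1  0 ]
  [ 0    0   0  0  0  1 ]
Pivot columns are the columns containing a leading 1.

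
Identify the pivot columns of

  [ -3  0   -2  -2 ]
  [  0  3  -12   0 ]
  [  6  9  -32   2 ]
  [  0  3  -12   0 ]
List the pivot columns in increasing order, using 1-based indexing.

1, 2, 4

R1 ← -1/3·R1
  [ 1  0  2/3  2/3 ]
  [ 0  3  -12    0 ]
  [ 6  9  -32    2 ]
  [ 0  3  -12    0 ]
R3 ← R3 − 6·R1
  [ 1  0  2/3  2/3 ]
  [ 0  3  -12    0 ]
  [ 0  9  -36   -2 ]
  [ 0  3  -12    0 ]
R2 ← 1/3·R2
  [ 1  0  2/3  2/3 ]
  [ 0  1   -4    0 ]
  [ 0  9  -36   -2 ]
  [ 0  3  -12    0 ]
R3 ← R3 − 9·R2
  [ 1  0  2/3  2/3 ]
  [ 0  1   -4    0 ]
  [ 0  0    0   -2 ]
  [ 0  3  -12    0 ]
R4 ← R4 − 3·R2
  [ 1  0  2/3  2/3 ]
  [ 0  1   -4    0 ]
  [ 0  0    0   -2 ]
  [ 0  0    0    0 ]
R3 ← -1/2·R3
  [ 1  0  2/3  2/3 ]
  [ 0  1   -4    0 ]
  [ 0  0    0    1 ]
  [ 0  0    0    0 ]
R1 ← R1 − 2/3·R3
  [ 1  0  2/3  0 ]
  [ 0  1   -4  0 ]
  [ 0  0    0  1 ]
  [ 0  0    0  0 ]
Pivot columns are the columns containing a leading 1.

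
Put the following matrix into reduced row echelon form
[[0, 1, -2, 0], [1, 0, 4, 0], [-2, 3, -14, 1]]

[[1, 0, 4, 0], [0, 1, -2, 0], [0, 0, 0, 1]]

R1 ↔ R2
  [  1  0    4  0 ]
  [  0  1   -2  0 ]
  [ -2  3  -14  1 ]
R3 ← R3 + 2·R1
  [ 1  0   4  0 ]
  [ 0  1  -2  0 ]
  [ 0  3  -6  1 ]
R3 ← R3 − 3·R2
  [ 1  0   4  0 ]
  [ 0  1  -2  0 ]
  [ 0  0   0  1 ]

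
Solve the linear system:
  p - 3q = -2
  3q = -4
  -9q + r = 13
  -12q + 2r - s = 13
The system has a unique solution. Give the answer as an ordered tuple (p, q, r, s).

Form the augmented matrix and row-reduce:
  [ 1   -3  0   0  |  -2 ]
  [ 0    3  0   0  |  -4 ]
  [ 0   -9  1   0  |  13 ]
  [ 0  -12  2  -1  |  13 ]
R2 := 1/3·R2
  [ 1   -3  0   0  |    -2 ]
  [ 0    1  0   0  |  -4/3 ]
  [ 0   -9  1   0  |    13 ]
  [ 0  -12  2  -1  |    13 ]
R3 := R3 + 9·R2
  [ 1   -3  0   0  |    -2 ]
  [ 0    1  0   0  |  -4/3 ]
  [ 0    0  1   0  |     1 ]
  [ 0  -12  2  -1  |    13 ]
R4 := R4 + 12·R2
  [ 1  -3  0   0  |    -2 ]
  [ 0   1  0   0  |  -4/3 ]
  [ 0   0  1   0  |     1 ]
  [ 0   0  2  -1  |    -3 ]
R4 := R4 − 2·R3
  [ 1  -3  0   0  |    -2 ]
  [ 0   1  0   0  |  -4/3 ]
  [ 0   0  1   0  |     1 ]
  [ 0   0  0  -1  |    -5 ]
R4 := -1·R4
  [ 1  -3  0  0  |    -2 ]
  [ 0   1  0  0  |  -4/3 ]
  [ 0   0  1  0  |     1 ]
  [ 0   0  0  1  |     5 ]
R1 := R1 + 3·R2
  [ 1  0  0  0  |    -6 ]
  [ 0  1  0  0  |  -4/3 ]
  [ 0  0  1  0  |     1 ]
  [ 0  0  0  1  |     5 ]
Reading off the last column: p = -6, q = -4/3, r = 1, s = 5.

(-6, -4/3, 1, 5)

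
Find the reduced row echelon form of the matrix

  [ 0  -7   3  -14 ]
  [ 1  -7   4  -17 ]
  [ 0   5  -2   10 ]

r1 <-> r2
r2 ← -1/7·r2
r3 ← r3 − 5·r2
r3 ← 7·r3
r2 ← r2 + 3/7·r3
r1 ← r1 − 4·r3
r1 ← r1 + 7·r2

[[1, 0, 0, -3], [0, 1, 0, 2], [0, 0, 1, 0]]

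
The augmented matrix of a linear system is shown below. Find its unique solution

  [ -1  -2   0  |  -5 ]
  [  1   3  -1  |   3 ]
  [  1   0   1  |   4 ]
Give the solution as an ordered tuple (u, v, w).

r1 -> -1·r1
r2 -> r2 − r1
r3 -> r3 − r1
r3 -> r3 + 2·r2
r3 -> -1·r3
r2 -> r2 + r3
r1 -> r1 − 2·r2
Reading off the last column: u = -1, v = 3, w = 5.

(-1, 3, 5)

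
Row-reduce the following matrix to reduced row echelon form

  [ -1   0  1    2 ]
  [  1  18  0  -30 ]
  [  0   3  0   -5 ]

r1 ← -1·r1
r2 ← r2 − r1
r2 ← 1/18·r2
r3 ← r3 − 3·r2
r3 ← -6·r3
r2 ← r2 − 1/18·r3
r1 ← r1 + r3

[[1, 0, 0, 0], [0, 1, 0, -5/3], [0, 0, 1, 2]]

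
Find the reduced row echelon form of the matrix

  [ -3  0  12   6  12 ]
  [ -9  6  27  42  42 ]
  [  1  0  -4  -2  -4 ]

ρ1 ← -1/3·ρ1
  [  1  0  -4  -2  -4 ]
  [ -9  6  27  42  42 ]
  [  1  0  -4  -2  -4 ]
ρ2 ← ρ2 + 9·ρ1
  [ 1  0  -4  -2  -4 ]
  [ 0  6  -9  24   6 ]
  [ 1  0  -4  -2  -4 ]
ρ3 ← ρ3 − ρ1
  [ 1  0  -4  -2  -4 ]
  [ 0  6  -9  24   6 ]
  [ 0  0   0   0   0 ]
ρ2 ← 1/6·ρ2
  [ 1  0    -4  -2  -4 ]
  [ 0  1  -3/2   4   1 ]
  [ 0  0     0   0   0 ]

[[1, 0, -4, -2, -4], [0, 1, -3/2, 4, 1], [0, 0, 0, 0, 0]]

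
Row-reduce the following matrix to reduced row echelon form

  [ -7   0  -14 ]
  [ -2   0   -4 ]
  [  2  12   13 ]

[[1, 0, 2], [0, 1, 3/4], [0, 0, 0]]

R1 := -1/7·R1
  [  1   0   2 ]
  [ -2   0  -4 ]
  [  2  12  13 ]
R2 := R2 + 2·R1
  [ 1   0   2 ]
  [ 0   0   0 ]
  [ 2  12  13 ]
R3 := R3 − 2·R1
  [ 1   0  2 ]
  [ 0   0  0 ]
  [ 0  12  9 ]
R2 <-> R3
  [ 1   0  2 ]
  [ 0  12  9 ]
  [ 0   0  0 ]
R2 := 1/12·R2
  [ 1  0    2 ]
  [ 0  1  3/4 ]
  [ 0  0    0 ]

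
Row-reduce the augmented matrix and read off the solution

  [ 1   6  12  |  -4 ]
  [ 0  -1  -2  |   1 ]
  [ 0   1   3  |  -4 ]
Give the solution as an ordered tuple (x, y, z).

r2 ← -1·r2
  [ 1  6  12  |  -4 ]
  [ 0  1   2  |  -1 ]
  [ 0  1   3  |  -4 ]
r3 ← r3 − r2
  [ 1  6  12  |  -4 ]
  [ 0  1   2  |  -1 ]
  [ 0  0   1  |  -3 ]
r2 ← r2 − 2·r3
  [ 1  6  12  |  -4 ]
  [ 0  1   0  |   5 ]
  [ 0  0   1  |  -3 ]
r1 ← r1 − 12·r3
  [ 1  6  0  |  32 ]
  [ 0  1  0  |   5 ]
  [ 0  0  1  |  -3 ]
r1 ← r1 − 6·r2
  [ 1  0  0  |   2 ]
  [ 0  1  0  |   5 ]
  [ 0  0  1  |  -3 ]
Reading off the last column: x = 2, y = 5, z = -3.

(2, 5, -3)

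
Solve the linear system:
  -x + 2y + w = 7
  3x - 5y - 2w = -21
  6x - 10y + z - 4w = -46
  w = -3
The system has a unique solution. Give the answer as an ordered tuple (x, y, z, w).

Form the augmented matrix and row-reduce:
  [ -1    2  0   1  |    7 ]
  [  3   -5  0  -2  |  -21 ]
  [  6  -10  1  -4  |  -46 ]
  [  0    0  0   1  |   -3 ]
R1 := -1·R1
  [ 1   -2  0  -1  |   -7 ]
  [ 3   -5  0  -2  |  -21 ]
  [ 6  -10  1  -4  |  -46 ]
  [ 0    0  0   1  |   -3 ]
R2 := R2 − 3·R1
  [ 1   -2  0  -1  |   -7 ]
  [ 0    1  0   1  |    0 ]
  [ 6  -10  1  -4  |  -46 ]
  [ 0    0  0   1  |   -3 ]
R3 := R3 − 6·R1
  [ 1  -2  0  -1  |  -7 ]
  [ 0   1  0   1  |   0 ]
  [ 0   2  1   2  |  -4 ]
  [ 0   0  0   1  |  -3 ]
R3 := R3 − 2·R2
  [ 1  -2  0  -1  |  -7 ]
  [ 0   1  0   1  |   0 ]
  [ 0   0  1   0  |  -4 ]
  [ 0   0  0   1  |  -3 ]
R2 := R2 − R4
  [ 1  -2  0  -1  |  -7 ]
  [ 0   1  0   0  |   3 ]
  [ 0   0  1   0  |  -4 ]
  [ 0   0  0   1  |  -3 ]
R1 := R1 + R4
  [ 1  -2  0  0  |  -10 ]
  [ 0   1  0  0  |    3 ]
  [ 0   0  1  0  |   -4 ]
  [ 0   0  0  1  |   -3 ]
R1 := R1 + 2·R2
  [ 1  0  0  0  |  -4 ]
  [ 0  1  0  0  |   3 ]
  [ 0  0  1  0  |  -4 ]
  [ 0  0  0  1  |  -3 ]
Reading off the last column: x = -4, y = 3, z = -4, w = -3.

(-4, 3, -4, -3)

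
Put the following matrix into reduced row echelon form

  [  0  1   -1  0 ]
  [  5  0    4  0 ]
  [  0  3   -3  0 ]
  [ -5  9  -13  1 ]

R1 <=> R2
  [  5  0    4  0 ]
  [  0  1   -1  0 ]
  [  0  3   -3  0 ]
  [ -5  9  -13  1 ]
R1 ← 1/5·R1
  [  1  0  4/5  0 ]
  [  0  1   -1  0 ]
  [  0  3   -3  0 ]
  [ -5  9  -13  1 ]
R4 ← R4 + 5·R1
  [ 1  0  4/5  0 ]
  [ 0  1   -1  0 ]
  [ 0  3   -3  0 ]
  [ 0  9   -9  1 ]
R3 ← R3 − 3·R2
  [ 1  0  4/5  0 ]
  [ 0  1   -1  0 ]
  [ 0  0    0  0 ]
  [ 0  9   -9  1 ]
R4 ← R4 − 9·R2
  [ 1  0  4/5  0 ]
  [ 0  1   -1  0 ]
  [ 0  0    0  0 ]
  [ 0  0    0  1 ]
R3 <=> R4
  [ 1  0  4/5  0 ]
  [ 0  1   -1  0 ]
  [ 0  0    0  1 ]
  [ 0  0    0  0 ]

[[1, 0, 4/5, 0], [0, 1, -1, 0], [0, 0, 0, 1], [0, 0, 0, 0]]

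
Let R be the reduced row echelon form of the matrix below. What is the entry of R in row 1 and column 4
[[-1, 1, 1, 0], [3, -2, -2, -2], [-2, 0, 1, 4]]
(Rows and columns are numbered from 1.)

R1 := -1·R1
R2 := R2 − 3·R1
R3 := R3 + 2·R1
R3 := R3 + 2·R2
R2 := R2 − R3
R1 := R1 + R3
R1 := R1 + R2

-2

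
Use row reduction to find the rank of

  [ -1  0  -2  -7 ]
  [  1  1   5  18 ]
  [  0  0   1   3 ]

rank = 3

R1 -> -1·R1
  [ 1  0  2   7 ]
  [ 1  1  5  18 ]
  [ 0  0  1   3 ]
R2 -> R2 − R1
  [ 1  0  2   7 ]
  [ 0  1  3  11 ]
  [ 0  0  1   3 ]
R2 -> R2 − 3·R3
  [ 1  0  2  7 ]
  [ 0  1  0  2 ]
  [ 0  0  1  3 ]
R1 -> R1 − 2·R3
  [ 1  0  0  1 ]
  [ 0  1  0  2 ]
  [ 0  0  1  3 ]
The reduced form has 3 nonzero rows.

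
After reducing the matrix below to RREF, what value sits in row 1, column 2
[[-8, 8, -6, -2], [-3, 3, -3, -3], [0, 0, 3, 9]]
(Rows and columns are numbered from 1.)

r1 -> -1/8·r1
  [  1  -1  3/4  1/4 ]
  [ -3   3   -3   -3 ]
  [  0   0    3    9 ]
r2 -> r2 + 3·r1
  [ 1  -1   3/4   1/4 ]
  [ 0   0  -3/4  -9/4 ]
  [ 0   0     3     9 ]
r2 -> -4/3·r2
  [ 1  -1  3/4  1/4 ]
  [ 0   0    1    3 ]
  [ 0   0    3    9 ]
r3 -> r3 − 3·r2
  [ 1  -1  3/4  1/4 ]
  [ 0   0    1    3 ]
  [ 0   0    0    0 ]
r1 -> r1 − 3/4·r2
  [ 1  -1  0  -2 ]
  [ 0   0  1   3 ]
  [ 0   0  0   0 ]

-1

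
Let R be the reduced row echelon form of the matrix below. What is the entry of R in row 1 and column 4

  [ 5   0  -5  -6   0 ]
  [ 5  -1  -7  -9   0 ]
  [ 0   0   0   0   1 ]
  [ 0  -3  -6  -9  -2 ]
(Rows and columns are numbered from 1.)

-6/5

r1 -> 1/5·r1
  [ 1   0  -1  -6/5   0 ]
  [ 5  -1  -7    -9   0 ]
  [ 0   0   0     0   1 ]
  [ 0  -3  -6    -9  -2 ]
r2 -> r2 − 5·r1
  [ 1   0  -1  -6/5   0 ]
  [ 0  -1  -2    -3   0 ]
  [ 0   0   0     0   1 ]
  [ 0  -3  -6    -9  -2 ]
r2 -> -1·r2
  [ 1   0  -1  -6/5   0 ]
  [ 0   1   2     3   0 ]
  [ 0   0   0     0   1 ]
  [ 0  -3  -6    -9  -2 ]
r4 -> r4 + 3·r2
  [ 1  0  -1  -6/5   0 ]
  [ 0  1   2     3   0 ]
  [ 0  0   0     0   1 ]
  [ 0  0   0     0  -2 ]
r4 -> r4 + 2·r3
  [ 1  0  -1  -6/5  0 ]
  [ 0  1   2     3  0 ]
  [ 0  0   0     0  1 ]
  [ 0  0   0     0  0 ]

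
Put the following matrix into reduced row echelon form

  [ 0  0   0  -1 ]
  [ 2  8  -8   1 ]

R1 <=> R2
  [ 2  8  -8   1 ]
  [ 0  0   0  -1 ]
R1 := 1/2·R1
  [ 1  4  -4  1/2 ]
  [ 0  0   0   -1 ]
R2 := -1·R2
  [ 1  4  -4  1/2 ]
  [ 0  0   0    1 ]
R1 := R1 − 1/2·R2
  [ 1  4  -4  0 ]
  [ 0  0   0  1 ]

[[1, 4, -4, 0], [0, 0, 0, 1]]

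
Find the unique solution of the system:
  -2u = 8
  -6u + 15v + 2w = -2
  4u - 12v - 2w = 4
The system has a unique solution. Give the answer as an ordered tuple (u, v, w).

(-4, -2, 2)

Form the augmented matrix and row-reduce:
  [ -2    0   0  |   8 ]
  [ -6   15   2  |  -2 ]
  [  4  -12  -2  |   4 ]
r1 → -1/2·r1
  [  1    0   0  |  -4 ]
  [ -6   15   2  |  -2 ]
  [  4  -12  -2  |   4 ]
r2 → r2 + 6·r1
  [ 1    0   0  |   -4 ]
  [ 0   15   2  |  -26 ]
  [ 4  -12  -2  |    4 ]
r3 → r3 − 4·r1
  [ 1    0   0  |   -4 ]
  [ 0   15   2  |  -26 ]
  [ 0  -12  -2  |   20 ]
r2 → 1/15·r2
  [ 1    0     0  |      -4 ]
  [ 0    1  2/15  |  -26/15 ]
  [ 0  -12    -2  |      20 ]
r3 → r3 + 12·r2
  [ 1  0     0  |      -4 ]
  [ 0  1  2/15  |  -26/15 ]
  [ 0  0  -2/5  |    -4/5 ]
r3 → -5/2·r3
  [ 1  0     0  |      -4 ]
  [ 0  1  2/15  |  -26/15 ]
  [ 0  0     1  |       2 ]
r2 → r2 − 2/15·r3
  [ 1  0  0  |  -4 ]
  [ 0  1  0  |  -2 ]
  [ 0  0  1  |   2 ]
Reading off the last column: u = -4, v = -2, w = 2.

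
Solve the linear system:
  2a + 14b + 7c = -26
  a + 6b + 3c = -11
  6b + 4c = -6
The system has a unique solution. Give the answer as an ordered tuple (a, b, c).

Form the augmented matrix and row-reduce:
  [ 2  14  7  |  -26 ]
  [ 1   6  3  |  -11 ]
  [ 0   6  4  |   -6 ]
R1 := 1/2·R1
  [ 1  7  7/2  |  -13 ]
  [ 1  6    3  |  -11 ]
  [ 0  6    4  |   -6 ]
R2 := R2 − R1
  [ 1   7   7/2  |  -13 ]
  [ 0  -1  -1/2  |    2 ]
  [ 0   6     4  |   -6 ]
R2 := -1·R2
  [ 1  7  7/2  |  -13 ]
  [ 0  1  1/2  |   -2 ]
  [ 0  6    4  |   -6 ]
R3 := R3 − 6·R2
  [ 1  7  7/2  |  -13 ]
  [ 0  1  1/2  |   -2 ]
  [ 0  0    1  |    6 ]
R2 := R2 − 1/2·R3
  [ 1  7  7/2  |  -13 ]
  [ 0  1    0  |   -5 ]
  [ 0  0    1  |    6 ]
R1 := R1 − 7/2·R3
  [ 1  7  0  |  -34 ]
  [ 0  1  0  |   -5 ]
  [ 0  0  1  |    6 ]
R1 := R1 − 7·R2
  [ 1  0  0  |   1 ]
  [ 0  1  0  |  -5 ]
  [ 0  0  1  |   6 ]
Reading off the last column: a = 1, b = -5, c = 6.

(1, -5, 6)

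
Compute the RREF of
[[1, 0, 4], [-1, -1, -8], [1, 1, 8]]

r2 -> r2 + r1
  [ 1   0   4 ]
  [ 0  -1  -4 ]
  [ 1   1   8 ]
r3 -> r3 − r1
  [ 1   0   4 ]
  [ 0  -1  -4 ]
  [ 0   1   4 ]
r2 -> -1·r2
  [ 1  0  4 ]
  [ 0  1  4 ]
  [ 0  1  4 ]
r3 -> r3 − r2
  [ 1  0  4 ]
  [ 0  1  4 ]
  [ 0  0  0 ]

[[1, 0, 4], [0, 1, 4], [0, 0, 0]]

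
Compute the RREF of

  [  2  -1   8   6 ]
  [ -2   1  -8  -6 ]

[[1, -1/2, 4, 3], [0, 0, 0, 0]]

ρ1 -> 1/2·ρ1
  [  1  -1/2   4   3 ]
  [ -2     1  -8  -6 ]
ρ2 -> ρ2 + 2·ρ1
  [ 1  -1/2  4  3 ]
  [ 0     0  0  0 ]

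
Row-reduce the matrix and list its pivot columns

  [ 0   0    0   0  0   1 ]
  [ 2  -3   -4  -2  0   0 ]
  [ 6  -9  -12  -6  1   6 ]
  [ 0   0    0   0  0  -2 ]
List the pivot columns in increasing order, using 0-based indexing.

R1 <=> R2
  [ 2  -3   -4  -2  0   0 ]
  [ 0   0    0   0  0   1 ]
  [ 6  -9  -12  -6  1   6 ]
  [ 0   0    0   0  0  -2 ]
R1 := 1/2·R1
  [ 1  -3/2   -2  -1  0   0 ]
  [ 0     0    0   0  0   1 ]
  [ 6    -9  -12  -6  1   6 ]
  [ 0     0    0   0  0  -2 ]
R3 := R3 − 6·R1
  [ 1  -3/2  -2  -1  0   0 ]
  [ 0     0   0   0  0   1 ]
  [ 0     0   0   0  1   6 ]
  [ 0     0   0   0  0  -2 ]
R2 <=> R3
  [ 1  -3/2  -2  -1  0   0 ]
  [ 0     0   0   0  1   6 ]
  [ 0     0   0   0  0   1 ]
  [ 0     0   0   0  0  -2 ]
R4 := R4 + 2·R3
  [ 1  -3/2  -2  -1  0  0 ]
  [ 0     0   0   0  1  6 ]
  [ 0     0   0   0  0  1 ]
  [ 0     0   0   0  0  0 ]
R2 := R2 − 6·R3
  [ 1  -3/2  -2  -1  0  0 ]
  [ 0     0   0   0  1  0 ]
  [ 0     0   0   0  0  1 ]
  [ 0     0   0   0  0  0 ]
Pivot columns are the columns containing a leading 1.

0, 4, 5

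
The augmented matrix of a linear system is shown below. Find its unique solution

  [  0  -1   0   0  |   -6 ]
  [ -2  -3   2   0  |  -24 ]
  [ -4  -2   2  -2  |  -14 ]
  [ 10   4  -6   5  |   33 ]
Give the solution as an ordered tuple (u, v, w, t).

R1 <=> R2
R1 -> -1/2·R1
R3 -> R3 + 4·R1
R4 -> R4 − 10·R1
R2 -> -1·R2
R3 -> R3 − 4·R2
R4 -> R4 + 11·R2
R3 -> -1/2·R3
R4 -> R4 − 4·R3
R3 -> R3 − R4
R1 -> R1 + R3
R1 -> R1 − 3/2·R2
Reading off the last column: u = -1, v = 6, w = -4, t = -1.

(-1, 6, -4, -1)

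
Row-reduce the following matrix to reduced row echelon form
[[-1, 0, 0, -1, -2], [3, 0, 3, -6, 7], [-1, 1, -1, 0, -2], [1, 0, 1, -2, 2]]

r1 ← -1·r1
  [  1  0   0   1   2 ]
  [  3  0   3  -6   7 ]
  [ -1  1  -1   0  -2 ]
  [  1  0   1  -2   2 ]
r2 ← r2 − 3·r1
  [  1  0   0   1   2 ]
  [  0  0   3  -9   1 ]
  [ -1  1  -1   0  -2 ]
  [  1  0   1  -2   2 ]
r3 ← r3 + r1
  [ 1  0   0   1  2 ]
  [ 0  0   3  -9  1 ]
  [ 0  1  -1   1  0 ]
  [ 1  0   1  -2  2 ]
r4 ← r4 − r1
  [ 1  0   0   1  2 ]
  [ 0  0   3  -9  1 ]
  [ 0  1  -1   1  0 ]
  [ 0  0   1  -3  0 ]
r2 ↔ r3
  [ 1  0   0   1  2 ]
  [ 0  1  -1   1  0 ]
  [ 0  0   3  -9  1 ]
  [ 0  0   1  -3  0 ]
r3 ← 1/3·r3
  [ 1  0   0   1    2 ]
  [ 0  1  -1   1    0 ]
  [ 0  0   1  -3  1/3 ]
  [ 0  0   1  -3    0 ]
r4 ← r4 − r3
  [ 1  0   0   1     2 ]
  [ 0  1  -1   1     0 ]
  [ 0  0   1  -3   1/3 ]
  [ 0  0   0   0  -1/3 ]
r4 ← -3·r4
  [ 1  0   0   1    2 ]
  [ 0  1  -1   1    0 ]
  [ 0  0   1  -3  1/3 ]
  [ 0  0   0   0    1 ]
r3 ← r3 − 1/3·r4
  [ 1  0   0   1  2 ]
  [ 0  1  -1   1  0 ]
  [ 0  0   1  -3  0 ]
  [ 0  0   0   0  1 ]
r1 ← r1 − 2·r4
  [ 1  0   0   1  0 ]
  [ 0  1  -1   1  0 ]
  [ 0  0   1  -3  0 ]
  [ 0  0   0   0  1 ]
r2 ← r2 + r3
  [ 1  0  0   1  0 ]
  [ 0  1  0  -2  0 ]
  [ 0  0  1  -3  0 ]
  [ 0  0  0   0  1 ]

[[1, 0, 0, 1, 0], [0, 1, 0, -2, 0], [0, 0, 1, -3, 0], [0, 0, 0, 0, 1]]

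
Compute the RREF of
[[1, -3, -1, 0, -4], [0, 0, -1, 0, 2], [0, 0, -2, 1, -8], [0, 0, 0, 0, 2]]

[[1, -3, 0, 0, 0], [0, 0, 1, 0, 0], [0, 0, 0, 1, 0], [0, 0, 0, 0, 1]]

R2 ← -1·R2
  [ 1  -3  -1  0  -4 ]
  [ 0   0   1  0  -2 ]
  [ 0   0  -2  1  -8 ]
  [ 0   0   0  0   2 ]
R3 ← R3 + 2·R2
  [ 1  -3  -1  0   -4 ]
  [ 0   0   1  0   -2 ]
  [ 0   0   0  1  -12 ]
  [ 0   0   0  0    2 ]
R4 ← 1/2·R4
  [ 1  -3  -1  0   -4 ]
  [ 0   0   1  0   -2 ]
  [ 0   0   0  1  -12 ]
  [ 0   0   0  0    1 ]
R3 ← R3 + 12·R4
  [ 1  -3  -1  0  -4 ]
  [ 0   0   1  0  -2 ]
  [ 0   0   0  1   0 ]
  [ 0   0   0  0   1 ]
R2 ← R2 + 2·R4
  [ 1  -3  -1  0  -4 ]
  [ 0   0   1  0   0 ]
  [ 0   0   0  1   0 ]
  [ 0   0   0  0   1 ]
R1 ← R1 + 4·R4
  [ 1  -3  -1  0  0 ]
  [ 0   0   1  0  0 ]
  [ 0   0   0  1  0 ]
  [ 0   0   0  0  1 ]
R1 ← R1 + R2
  [ 1  -3  0  0  0 ]
  [ 0   0  1  0  0 ]
  [ 0   0  0  1  0 ]
  [ 0   0  0  0  1 ]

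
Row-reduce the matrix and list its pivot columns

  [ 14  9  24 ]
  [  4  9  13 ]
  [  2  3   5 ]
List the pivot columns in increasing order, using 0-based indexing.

r1 → 1/14·r1
  [ 1  9/14  12/7 ]
  [ 4     9    13 ]
  [ 2     3     5 ]
r2 → r2 − 4·r1
  [ 1  9/14  12/7 ]
  [ 0  45/7  43/7 ]
  [ 2     3     5 ]
r3 → r3 − 2·r1
  [ 1  9/14  12/7 ]
  [ 0  45/7  43/7 ]
  [ 0  12/7  11/7 ]
r2 → 7/45·r2
  [ 1  9/14   12/7 ]
  [ 0     1  43/45 ]
  [ 0  12/7   11/7 ]
r3 → r3 − 12/7·r2
  [ 1  9/14   12/7 ]
  [ 0     1  43/45 ]
  [ 0     0  -1/15 ]
r3 → -15·r3
  [ 1  9/14   12/7 ]
  [ 0     1  43/45 ]
  [ 0     0      1 ]
r2 → r2 − 43/45·r3
  [ 1  9/14  12/7 ]
  [ 0     1     0 ]
  [ 0     0     1 ]
r1 → r1 − 12/7·r3
  [ 1  9/14  0 ]
  [ 0     1  0 ]
  [ 0     0  1 ]
r1 → r1 − 9/14·r2
  [ 1  0  0 ]
  [ 0  1  0 ]
  [ 0  0  1 ]
Pivot columns are the columns containing a leading 1.

0, 1, 2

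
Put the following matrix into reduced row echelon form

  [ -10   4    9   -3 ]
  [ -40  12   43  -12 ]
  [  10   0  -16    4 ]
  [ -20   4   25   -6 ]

[[1, 0, -8/5, 0], [0, 1, -7/4, 0], [0, 0, 0, 1], [0, 0, 0, 0]]

r1 -> -1/10·r1
r2 -> r2 + 40·r1
r3 -> r3 − 10·r1
r4 -> r4 + 20·r1
r2 -> -1/4·r2
r3 -> r3 − 4·r2
r4 -> r4 + 4·r2
r1 -> r1 − 3/10·r3
r1 -> r1 + 2/5·r2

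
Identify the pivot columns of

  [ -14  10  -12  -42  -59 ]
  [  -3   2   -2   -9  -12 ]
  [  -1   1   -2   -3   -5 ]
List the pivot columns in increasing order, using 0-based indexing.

R1 ← -1/14·R1
  [  1  -5/7  6/7   3  59/14 ]
  [ -3     2   -2  -9    -12 ]
  [ -1     1   -2  -3     -5 ]
R2 ← R2 + 3·R1
  [  1  -5/7  6/7   3  59/14 ]
  [  0  -1/7  4/7   0   9/14 ]
  [ -1     1   -2  -3     -5 ]
R3 ← R3 + R1
  [ 1  -5/7   6/7  3   59/14 ]
  [ 0  -1/7   4/7  0    9/14 ]
  [ 0   2/7  -8/7  0  -11/14 ]
R2 ← -7·R2
  [ 1  -5/7   6/7  3   59/14 ]
  [ 0     1    -4  0    -9/2 ]
  [ 0   2/7  -8/7  0  -11/14 ]
R3 ← R3 − 2/7·R2
  [ 1  -5/7  6/7  3  59/14 ]
  [ 0     1   -4  0   -9/2 ]
  [ 0     0    0  0    1/2 ]
R3 ← 2·R3
  [ 1  -5/7  6/7  3  59/14 ]
  [ 0     1   -4  0   -9/2 ]
  [ 0     0    0  0      1 ]
R2 ← R2 + 9/2·R3
  [ 1  -5/7  6/7  3  59/14 ]
  [ 0     1   -4  0      0 ]
  [ 0     0    0  0      1 ]
R1 ← R1 − 59/14·R3
  [ 1  -5/7  6/7  3  0 ]
  [ 0     1   -4  0  0 ]
  [ 0     0    0  0  1 ]
R1 ← R1 + 5/7·R2
  [ 1  0  -2  3  0 ]
  [ 0  1  -4  0  0 ]
  [ 0  0   0  0  1 ]
Pivot columns are the columns containing a leading 1.

0, 1, 4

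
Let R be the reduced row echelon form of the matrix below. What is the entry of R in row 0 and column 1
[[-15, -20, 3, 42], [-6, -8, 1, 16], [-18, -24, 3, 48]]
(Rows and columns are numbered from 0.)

R1 → -1/15·R1
  [   1  4/3  -1/5  -14/5 ]
  [  -6   -8     1     16 ]
  [ -18  -24     3     48 ]
R2 → R2 + 6·R1
  [   1  4/3  -1/5  -14/5 ]
  [   0    0  -1/5   -4/5 ]
  [ -18  -24     3     48 ]
R3 → R3 + 18·R1
  [ 1  4/3  -1/5  -14/5 ]
  [ 0    0  -1/5   -4/5 ]
  [ 0    0  -3/5  -12/5 ]
R2 → -5·R2
  [ 1  4/3  -1/5  -14/5 ]
  [ 0    0     1      4 ]
  [ 0    0  -3/5  -12/5 ]
R3 → R3 + 3/5·R2
  [ 1  4/3  -1/5  -14/5 ]
  [ 0    0     1      4 ]
  [ 0    0     0      0 ]
R1 → R1 + 1/5·R2
  [ 1  4/3  0  -2 ]
  [ 0    0  1   4 ]
  [ 0    0  0   0 ]

4/3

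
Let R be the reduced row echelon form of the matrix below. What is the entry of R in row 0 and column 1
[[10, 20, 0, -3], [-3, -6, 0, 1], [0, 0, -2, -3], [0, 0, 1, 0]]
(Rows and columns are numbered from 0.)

ρ1 -> 1/10·ρ1
  [  1   2   0  -3/10 ]
  [ -3  -6   0      1 ]
  [  0   0  -2     -3 ]
  [  0   0   1      0 ]
ρ2 -> ρ2 + 3·ρ1
  [ 1  2   0  -3/10 ]
  [ 0  0   0   1/10 ]
  [ 0  0  -2     -3 ]
  [ 0  0   1      0 ]
ρ2 <-> ρ3
  [ 1  2   0  -3/10 ]
  [ 0  0  -2     -3 ]
  [ 0  0   0   1/10 ]
  [ 0  0   1      0 ]
ρ2 -> -1/2·ρ2
  [ 1  2  0  -3/10 ]
  [ 0  0  1    3/2 ]
  [ 0  0  0   1/10 ]
  [ 0  0  1      0 ]
ρ4 -> ρ4 − ρ2
  [ 1  2  0  -3/10 ]
  [ 0  0  1    3/2 ]
  [ 0  0  0   1/10 ]
  [ 0  0  0   -3/2 ]
ρ3 -> 10·ρ3
  [ 1  2  0  -3/10 ]
  [ 0  0  1    3/2 ]
  [ 0  0  0      1 ]
  [ 0  0  0   -3/2 ]
ρ4 -> ρ4 + 3/2·ρ3
  [ 1  2  0  -3/10 ]
  [ 0  0  1    3/2 ]
  [ 0  0  0      1 ]
  [ 0  0  0      0 ]
ρ2 -> ρ2 − 3/2·ρ3
  [ 1  2  0  -3/10 ]
  [ 0  0  1      0 ]
  [ 0  0  0      1 ]
  [ 0  0  0      0 ]
ρ1 -> ρ1 + 3/10·ρ3
  [ 1  2  0  0 ]
  [ 0  0  1  0 ]
  [ 0  0  0  1 ]
  [ 0  0  0  0 ]

2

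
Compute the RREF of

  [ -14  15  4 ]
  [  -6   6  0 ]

[[1, 0, 4], [0, 1, 4]]

r1 ← -1/14·r1
  [  1  -15/14  -2/7 ]
  [ -6       6     0 ]
r2 ← r2 + 6·r1
  [ 1  -15/14   -2/7 ]
  [ 0    -3/7  -12/7 ]
r2 ← -7/3·r2
  [ 1  -15/14  -2/7 ]
  [ 0       1     4 ]
r1 ← r1 + 15/14·r2
  [ 1  0  4 ]
  [ 0  1  4 ]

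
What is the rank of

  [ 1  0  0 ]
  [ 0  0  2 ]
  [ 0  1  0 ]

Swap r2 and r3.
  [ 1  0  0 ]
  [ 0  1  0 ]
  [ 0  0  2 ]
Multiply r3 by 1/2.
  [ 1  0  0 ]
  [ 0  1  0 ]
  [ 0  0  1 ]
The reduced form has 3 nonzero rows.

rank = 3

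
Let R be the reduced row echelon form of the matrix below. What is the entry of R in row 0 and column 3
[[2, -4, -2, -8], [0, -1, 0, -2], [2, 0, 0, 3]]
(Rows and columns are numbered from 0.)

3/2

R1 := 1/2·R1
R3 := R3 − 2·R1
R2 := -1·R2
R3 := R3 − 4·R2
R3 := 1/2·R3
R1 := R1 + R3
R1 := R1 + 2·R2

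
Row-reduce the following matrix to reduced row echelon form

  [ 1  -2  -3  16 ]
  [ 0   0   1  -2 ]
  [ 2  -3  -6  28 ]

r3 → r3 − 2·r1
  [ 1  -2  -3  16 ]
  [ 0   0   1  -2 ]
  [ 0   1   0  -4 ]
r2 <-> r3
  [ 1  -2  -3  16 ]
  [ 0   1   0  -4 ]
  [ 0   0   1  -2 ]
r1 → r1 + 3·r3
  [ 1  -2  0  10 ]
  [ 0   1  0  -4 ]
  [ 0   0  1  -2 ]
r1 → r1 + 2·r2
  [ 1  0  0   2 ]
  [ 0  1  0  -4 ]
  [ 0  0  1  -2 ]

[[1, 0, 0, 2], [0, 1, 0, -4], [0, 0, 1, -2]]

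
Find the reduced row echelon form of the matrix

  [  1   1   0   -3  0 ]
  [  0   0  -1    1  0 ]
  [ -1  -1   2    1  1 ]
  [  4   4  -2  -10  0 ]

Add r1 to r3.
Subtract 4 times r1 from r4.
Multiply r2 by -1.
Subtract 2 times r2 from r3.
Add 2 times r2 to r4.

[[1, 1, 0, -3, 0], [0, 0, 1, -1, 0], [0, 0, 0, 0, 1], [0, 0, 0, 0, 0]]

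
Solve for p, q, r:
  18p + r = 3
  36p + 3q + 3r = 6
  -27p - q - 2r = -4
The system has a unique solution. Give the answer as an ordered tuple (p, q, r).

Form the augmented matrix and row-reduce:
  [  18   0   1  |   3 ]
  [  36   3   3  |   6 ]
  [ -27  -1  -2  |  -4 ]
R1 := 1/18·R1
  [   1   0  1/18  |  1/6 ]
  [  36   3     3  |    6 ]
  [ -27  -1    -2  |   -4 ]
R2 := R2 − 36·R1
  [   1   0  1/18  |  1/6 ]
  [   0   3     1  |    0 ]
  [ -27  -1    -2  |   -4 ]
R3 := R3 + 27·R1
  [ 1   0  1/18  |  1/6 ]
  [ 0   3     1  |    0 ]
  [ 0  -1  -1/2  |  1/2 ]
R2 := 1/3·R2
  [ 1   0  1/18  |  1/6 ]
  [ 0   1   1/3  |    0 ]
  [ 0  -1  -1/2  |  1/2 ]
R3 := R3 + R2
  [ 1  0  1/18  |  1/6 ]
  [ 0  1   1/3  |    0 ]
  [ 0  0  -1/6  |  1/2 ]
R3 := -6·R3
  [ 1  0  1/18  |  1/6 ]
  [ 0  1   1/3  |    0 ]
  [ 0  0     1  |   -3 ]
R2 := R2 − 1/3·R3
  [ 1  0  1/18  |  1/6 ]
  [ 0  1     0  |    1 ]
  [ 0  0     1  |   -3 ]
R1 := R1 − 1/18·R3
  [ 1  0  0  |  1/3 ]
  [ 0  1  0  |    1 ]
  [ 0  0  1  |   -3 ]
Reading off the last column: p = 1/3, q = 1, r = -3.

(1/3, 1, -3)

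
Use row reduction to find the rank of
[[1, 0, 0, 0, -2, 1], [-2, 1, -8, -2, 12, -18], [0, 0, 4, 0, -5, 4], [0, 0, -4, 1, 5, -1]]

R2 ← R2 + 2·R1
  [ 1  0   0   0  -2    1 ]
  [ 0  1  -8  -2   8  -16 ]
  [ 0  0   4   0  -5    4 ]
  [ 0  0  -4   1   5   -1 ]
R3 ← 1/4·R3
  [ 1  0   0   0    -2    1 ]
  [ 0  1  -8  -2     8  -16 ]
  [ 0  0   1   0  -5/4    1 ]
  [ 0  0  -4   1     5   -1 ]
R4 ← R4 + 4·R3
  [ 1  0   0   0    -2    1 ]
  [ 0  1  -8  -2     8  -16 ]
  [ 0  0   1   0  -5/4    1 ]
  [ 0  0   0   1     0    3 ]
R2 ← R2 + 2·R4
  [ 1  0   0  0    -2    1 ]
  [ 0  1  -8  0     8  -10 ]
  [ 0  0   1  0  -5/4    1 ]
  [ 0  0   0  1     0    3 ]
R2 ← R2 + 8·R3
  [ 1  0  0  0    -2   1 ]
  [ 0  1  0  0    -2  -2 ]
  [ 0  0  1  0  -5/4   1 ]
  [ 0  0  0  1     0   3 ]
The reduced form has 4 nonzero rows.

rank = 4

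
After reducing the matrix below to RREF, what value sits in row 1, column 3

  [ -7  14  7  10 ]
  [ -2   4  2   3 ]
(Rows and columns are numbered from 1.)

-1

Multiply r1 by -1/7.
  [  1  -2  -1  -10/7 ]
  [ -2   4   2      3 ]
Add 2 times r1 to r2.
  [ 1  -2  -1  -10/7 ]
  [ 0   0   0    1/7 ]
Multiply r2 by 7.
  [ 1  -2  -1  -10/7 ]
  [ 0   0   0      1 ]
Add 10/7 times r2 to r1.
  [ 1  -2  -1  0 ]
  [ 0   0   0  1 ]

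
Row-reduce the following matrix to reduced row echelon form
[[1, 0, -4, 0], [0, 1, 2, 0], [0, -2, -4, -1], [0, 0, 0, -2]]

[[1, 0, -4, 0], [0, 1, 2, 0], [0, 0, 0, 1], [0, 0, 0, 0]]

Add 2 times r2 to r3.
  [ 1  0  -4   0 ]
  [ 0  1   2   0 ]
  [ 0  0   0  -1 ]
  [ 0  0   0  -2 ]
Multiply r3 by -1.
  [ 1  0  -4   0 ]
  [ 0  1   2   0 ]
  [ 0  0   0   1 ]
  [ 0  0   0  -2 ]
Add 2 times r3 to r4.
  [ 1  0  -4  0 ]
  [ 0  1   2  0 ]
  [ 0  0   0  1 ]
  [ 0  0   0  0 ]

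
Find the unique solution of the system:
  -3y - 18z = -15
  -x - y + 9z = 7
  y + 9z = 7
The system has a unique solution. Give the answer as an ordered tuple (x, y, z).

Form the augmented matrix and row-reduce:
  [  0  -3  -18  |  -15 ]
  [ -1  -1    9  |    7 ]
  [  0   1    9  |    7 ]
R1 ↔ R2
  [ -1  -1    9  |    7 ]
  [  0  -3  -18  |  -15 ]
  [  0   1    9  |    7 ]
R1 → -1·R1
  [ 1   1   -9  |   -7 ]
  [ 0  -3  -18  |  -15 ]
  [ 0   1    9  |    7 ]
R2 → -1/3·R2
  [ 1  1  -9  |  -7 ]
  [ 0  1   6  |   5 ]
  [ 0  1   9  |   7 ]
R3 → R3 − R2
  [ 1  1  -9  |  -7 ]
  [ 0  1   6  |   5 ]
  [ 0  0   3  |   2 ]
R3 → 1/3·R3
  [ 1  1  -9  |   -7 ]
  [ 0  1   6  |    5 ]
  [ 0  0   1  |  2/3 ]
R2 → R2 − 6·R3
  [ 1  1  -9  |   -7 ]
  [ 0  1   0  |    1 ]
  [ 0  0   1  |  2/3 ]
R1 → R1 + 9·R3
  [ 1  1  0  |   -1 ]
  [ 0  1  0  |    1 ]
  [ 0  0  1  |  2/3 ]
R1 → R1 − R2
  [ 1  0  0  |   -2 ]
  [ 0  1  0  |    1 ]
  [ 0  0  1  |  2/3 ]
Reading off the last column: x = -2, y = 1, z = 2/3.

(-2, 1, 2/3)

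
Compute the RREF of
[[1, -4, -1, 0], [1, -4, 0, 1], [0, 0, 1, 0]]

r2 -> r2 − r1
  [ 1  -4  -1  0 ]
  [ 0   0   1  1 ]
  [ 0   0   1  0 ]
r3 -> r3 − r2
  [ 1  -4  -1   0 ]
  [ 0   0   1   1 ]
  [ 0   0   0  -1 ]
r3 -> -1·r3
  [ 1  -4  -1  0 ]
  [ 0   0   1  1 ]
  [ 0   0   0  1 ]
r2 -> r2 − r3
  [ 1  -4  -1  0 ]
  [ 0   0   1  0 ]
  [ 0   0   0  1 ]
r1 -> r1 + r2
  [ 1  -4  0  0 ]
  [ 0   0  1  0 ]
  [ 0   0  0  1 ]

[[1, -4, 0, 0], [0, 0, 1, 0], [0, 0, 0, 1]]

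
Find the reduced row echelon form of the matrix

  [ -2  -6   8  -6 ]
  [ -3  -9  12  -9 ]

ρ1 ← -1/2·ρ1
  [  1   3  -4   3 ]
  [ -3  -9  12  -9 ]
ρ2 ← ρ2 + 3·ρ1
  [ 1  3  -4  3 ]
  [ 0  0   0  0 ]

[[1, 3, -4, 3], [0, 0, 0, 0]]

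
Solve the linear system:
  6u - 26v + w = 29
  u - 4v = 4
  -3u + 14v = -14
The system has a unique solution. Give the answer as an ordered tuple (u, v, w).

Form the augmented matrix and row-reduce:
  [  6  -26  1  |   29 ]
  [  1   -4  0  |    4 ]
  [ -3   14  0  |  -14 ]
r1 ← 1/6·r1
  [  1  -13/3  1/6  |  29/6 ]
  [  1     -4    0  |     4 ]
  [ -3     14    0  |   -14 ]
r2 ← r2 − r1
  [  1  -13/3   1/6  |  29/6 ]
  [  0    1/3  -1/6  |  -5/6 ]
  [ -3     14     0  |   -14 ]
r3 ← r3 + 3·r1
  [ 1  -13/3   1/6  |  29/6 ]
  [ 0    1/3  -1/6  |  -5/6 ]
  [ 0      1   1/2  |   1/2 ]
r2 ← 3·r2
  [ 1  -13/3   1/6  |  29/6 ]
  [ 0      1  -1/2  |  -5/2 ]
  [ 0      1   1/2  |   1/2 ]
r3 ← r3 − r2
  [ 1  -13/3   1/6  |  29/6 ]
  [ 0      1  -1/2  |  -5/2 ]
  [ 0      0     1  |     3 ]
r2 ← r2 + 1/2·r3
  [ 1  -13/3  1/6  |  29/6 ]
  [ 0      1    0  |    -1 ]
  [ 0      0    1  |     3 ]
r1 ← r1 − 1/6·r3
  [ 1  -13/3  0  |  13/3 ]
  [ 0      1  0  |    -1 ]
  [ 0      0  1  |     3 ]
r1 ← r1 + 13/3·r2
  [ 1  0  0  |   0 ]
  [ 0  1  0  |  -1 ]
  [ 0  0  1  |   3 ]
Reading off the last column: u = 0, v = -1, w = 3.

(0, -1, 3)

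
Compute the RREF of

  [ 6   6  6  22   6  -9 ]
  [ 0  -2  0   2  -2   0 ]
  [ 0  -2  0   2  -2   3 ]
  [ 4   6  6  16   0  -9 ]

[[1, 0, 0, 3, 3, 0], [0, 1, 0, -1, 1, 0], [0, 0, 1, 5/3, -3, 0], [0, 0, 0, 0, 0, 1]]

r1 ← 1/6·r1
  [ 1   1  1  11/3   1  -3/2 ]
  [ 0  -2  0     2  -2     0 ]
  [ 0  -2  0     2  -2     3 ]
  [ 4   6  6    16   0    -9 ]
r4 ← r4 − 4·r1
  [ 1   1  1  11/3   1  -3/2 ]
  [ 0  -2  0     2  -2     0 ]
  [ 0  -2  0     2  -2     3 ]
  [ 0   2  2   4/3  -4    -3 ]
r2 ← -1/2·r2
  [ 1   1  1  11/3   1  -3/2 ]
  [ 0   1  0    -1   1     0 ]
  [ 0  -2  0     2  -2     3 ]
  [ 0   2  2   4/3  -4    -3 ]
r3 ← r3 + 2·r2
  [ 1  1  1  11/3   1  -3/2 ]
  [ 0  1  0    -1   1     0 ]
  [ 0  0  0     0   0     3 ]
  [ 0  2  2   4/3  -4    -3 ]
r4 ← r4 − 2·r2
  [ 1  1  1  11/3   1  -3/2 ]
  [ 0  1  0    -1   1     0 ]
  [ 0  0  0     0   0     3 ]
  [ 0  0  2  10/3  -6    -3 ]
r3 <=> r4
  [ 1  1  1  11/3   1  -3/2 ]
  [ 0  1  0    -1   1     0 ]
  [ 0  0  2  10/3  -6    -3 ]
  [ 0  0  0     0   0     3 ]
r3 ← 1/2·r3
  [ 1  1  1  11/3   1  -3/2 ]
  [ 0  1  0    -1   1     0 ]
  [ 0  0  1   5/3  -3  -3/2 ]
  [ 0  0  0     0   0     3 ]
r4 ← 1/3·r4
  [ 1  1  1  11/3   1  -3/2 ]
  [ 0  1  0    -1   1     0 ]
  [ 0  0  1   5/3  -3  -3/2 ]
  [ 0  0  0     0   0     1 ]
r3 ← r3 + 3/2·r4
  [ 1  1  1  11/3   1  -3/2 ]
  [ 0  1  0    -1   1     0 ]
  [ 0  0  1   5/3  -3     0 ]
  [ 0  0  0     0   0     1 ]
r1 ← r1 + 3/2·r4
  [ 1  1  1  11/3   1  0 ]
  [ 0  1  0    -1   1  0 ]
  [ 0  0  1   5/3  -3  0 ]
  [ 0  0  0     0   0  1 ]
r1 ← r1 − r3
  [ 1  1  0    2   4  0 ]
  [ 0  1  0   -1   1  0 ]
  [ 0  0  1  5/3  -3  0 ]
  [ 0  0  0    0   0  1 ]
r1 ← r1 − r2
  [ 1  0  0    3   3  0 ]
  [ 0  1  0   -1   1  0 ]
  [ 0  0  1  5/3  -3  0 ]
  [ 0  0  0    0   0  1 ]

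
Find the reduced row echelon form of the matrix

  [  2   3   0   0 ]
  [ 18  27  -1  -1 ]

[[1, 3/2, 0, 0], [0, 0, 1, 1]]

Multiply R1 by 1/2.
Subtract 18 times R1 from R2.
Multiply R2 by -1.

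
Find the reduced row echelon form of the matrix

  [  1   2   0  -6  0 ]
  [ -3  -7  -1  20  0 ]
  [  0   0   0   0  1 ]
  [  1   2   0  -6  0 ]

Add 3 times R1 to R2.
  [ 1   2   0  -6  0 ]
  [ 0  -1  -1   2  0 ]
  [ 0   0   0   0  1 ]
  [ 1   2   0  -6  0 ]
Subtract R1 from R4.
  [ 1   2   0  -6  0 ]
  [ 0  -1  -1   2  0 ]
  [ 0   0   0   0  1 ]
  [ 0   0   0   0  0 ]
Multiply R2 by -1.
  [ 1  2  0  -6  0 ]
  [ 0  1  1  -2  0 ]
  [ 0  0  0   0  1 ]
  [ 0  0  0   0  0 ]
Subtract 2 times R2 from R1.
  [ 1  0  -2  -2  0 ]
  [ 0  1   1  -2  0 ]
  [ 0  0   0   0  1 ]
  [ 0  0   0   0  0 ]

[[1, 0, -2, -2, 0], [0, 1, 1, -2, 0], [0, 0, 0, 0, 1], [0, 0, 0, 0, 0]]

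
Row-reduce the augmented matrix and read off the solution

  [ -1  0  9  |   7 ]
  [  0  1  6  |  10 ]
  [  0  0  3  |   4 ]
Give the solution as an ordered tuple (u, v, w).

R1 ← -1·R1
  [ 1  0  -9  |  -7 ]
  [ 0  1   6  |  10 ]
  [ 0  0   3  |   4 ]
R3 ← 1/3·R3
  [ 1  0  -9  |   -7 ]
  [ 0  1   6  |   10 ]
  [ 0  0   1  |  4/3 ]
R2 ← R2 − 6·R3
  [ 1  0  -9  |   -7 ]
  [ 0  1   0  |    2 ]
  [ 0  0   1  |  4/3 ]
R1 ← R1 + 9·R3
  [ 1  0  0  |    5 ]
  [ 0  1  0  |    2 ]
  [ 0  0  1  |  4/3 ]
Reading off the last column: u = 5, v = 2, w = 4/3.

(5, 2, 4/3)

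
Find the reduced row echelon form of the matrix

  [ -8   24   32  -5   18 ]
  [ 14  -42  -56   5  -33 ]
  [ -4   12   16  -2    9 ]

r1 ← -1/8·r1
  [  1   -3   -4  5/8  -9/4 ]
  [ 14  -42  -56    5   -33 ]
  [ -4   12   16   -2     9 ]
r2 ← r2 − 14·r1
  [  1  -3  -4    5/8  -9/4 ]
  [  0   0   0  -15/4  -3/2 ]
  [ -4  12  16     -2     9 ]
r3 ← r3 + 4·r1
  [ 1  -3  -4    5/8  -9/4 ]
  [ 0   0   0  -15/4  -3/2 ]
  [ 0   0   0    1/2     0 ]
r2 ← -4/15·r2
  [ 1  -3  -4  5/8  -9/4 ]
  [ 0   0   0    1   2/5 ]
  [ 0   0   0  1/2     0 ]
r3 ← r3 − 1/2·r2
  [ 1  -3  -4  5/8  -9/4 ]
  [ 0   0   0    1   2/5 ]
  [ 0   0   0    0  -1/5 ]
r3 ← -5·r3
  [ 1  -3  -4  5/8  -9/4 ]
  [ 0   0   0    1   2/5 ]
  [ 0   0   0    0     1 ]
r2 ← r2 − 2/5·r3
  [ 1  -3  -4  5/8  -9/4 ]
  [ 0   0   0    1     0 ]
  [ 0   0   0    0     1 ]
r1 ← r1 + 9/4·r3
  [ 1  -3  -4  5/8  0 ]
  [ 0   0   0    1  0 ]
  [ 0   0   0    0  1 ]
r1 ← r1 − 5/8·r2
  [ 1  -3  -4  0  0 ]
  [ 0   0   0  1  0 ]
  [ 0   0   0  0  1 ]

[[1, -3, -4, 0, 0], [0, 0, 0, 1, 0], [0, 0, 0, 0, 1]]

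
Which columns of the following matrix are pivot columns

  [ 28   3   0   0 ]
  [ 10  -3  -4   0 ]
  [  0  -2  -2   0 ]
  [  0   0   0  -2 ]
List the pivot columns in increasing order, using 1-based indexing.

R1 → 1/28·R1
  [  1  3/28   0   0 ]
  [ 10    -3  -4   0 ]
  [  0    -2  -2   0 ]
  [  0     0   0  -2 ]
R2 → R2 − 10·R1
  [ 1    3/28   0   0 ]
  [ 0  -57/14  -4   0 ]
  [ 0      -2  -2   0 ]
  [ 0       0   0  -2 ]
R2 → -14/57·R2
  [ 1  3/28      0   0 ]
  [ 0     1  56/57   0 ]
  [ 0    -2     -2   0 ]
  [ 0     0      0  -2 ]
R3 → R3 + 2·R2
  [ 1  3/28      0   0 ]
  [ 0     1  56/57   0 ]
  [ 0     0  -2/57   0 ]
  [ 0     0      0  -2 ]
R3 → -57/2·R3
  [ 1  3/28      0   0 ]
  [ 0     1  56/57   0 ]
  [ 0     0      1   0 ]
  [ 0     0      0  -2 ]
R4 → -1/2·R4
  [ 1  3/28      0  0 ]
  [ 0     1  56/57  0 ]
  [ 0     0      1  0 ]
  [ 0     0      0  1 ]
R2 → R2 − 56/57·R3
  [ 1  3/28  0  0 ]
  [ 0     1  0  0 ]
  [ 0     0  1  0 ]
  [ 0     0  0  1 ]
R1 → R1 − 3/28·R2
  [ 1  0  0  0 ]
  [ 0  1  0  0 ]
  [ 0  0  1  0 ]
  [ 0  0  0  1 ]
Pivot columns are the columns containing a leading 1.

1, 2, 3, 4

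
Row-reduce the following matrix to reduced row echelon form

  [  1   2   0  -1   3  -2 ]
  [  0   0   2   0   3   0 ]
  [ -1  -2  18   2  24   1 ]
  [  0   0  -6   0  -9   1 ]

[[1, 2, 0, 0, 3, 0], [0, 0, 1, 0, 3/2, 0], [0, 0, 0, 1, 0, 0], [0, 0, 0, 0, 0, 1]]

R3 := R3 + R1
  [ 1  2   0  -1   3  -2 ]
  [ 0  0   2   0   3   0 ]
  [ 0  0  18   1  27  -1 ]
  [ 0  0  -6   0  -9   1 ]
R2 := 1/2·R2
  [ 1  2   0  -1    3  -2 ]
  [ 0  0   1   0  3/2   0 ]
  [ 0  0  18   1   27  -1 ]
  [ 0  0  -6   0   -9   1 ]
R3 := R3 − 18·R2
  [ 1  2   0  -1    3  -2 ]
  [ 0  0   1   0  3/2   0 ]
  [ 0  0   0   1    0  -1 ]
  [ 0  0  -6   0   -9   1 ]
R4 := R4 + 6·R2
  [ 1  2  0  -1    3  -2 ]
  [ 0  0  1   0  3/2   0 ]
  [ 0  0  0   1    0  -1 ]
  [ 0  0  0   0    0   1 ]
R3 := R3 + R4
  [ 1  2  0  -1    3  -2 ]
  [ 0  0  1   0  3/2   0 ]
  [ 0  0  0   1    0   0 ]
  [ 0  0  0   0    0   1 ]
R1 := R1 + 2·R4
  [ 1  2  0  -1    3  0 ]
  [ 0  0  1   0  3/2  0 ]
  [ 0  0  0   1    0  0 ]
  [ 0  0  0   0    0  1 ]
R1 := R1 + R3
  [ 1  2  0  0    3  0 ]
  [ 0  0  1  0  3/2  0 ]
  [ 0  0  0  1    0  0 ]
  [ 0  0  0  0    0  1 ]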